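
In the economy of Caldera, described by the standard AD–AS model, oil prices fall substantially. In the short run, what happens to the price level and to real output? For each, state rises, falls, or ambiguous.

This is a favourable supply shock: SRAS shifts right.
Moving along the downward-sloping AD curve, P falls and Y rises.

Price level: falls; output: rises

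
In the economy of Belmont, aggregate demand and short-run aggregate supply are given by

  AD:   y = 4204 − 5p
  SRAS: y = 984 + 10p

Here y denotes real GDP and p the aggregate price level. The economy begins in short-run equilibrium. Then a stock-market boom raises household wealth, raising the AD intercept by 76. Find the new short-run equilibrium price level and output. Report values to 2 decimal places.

p = 219.73, y = 3181.33

This is a positive demand shock: AD shifts right.
New AD: y = 4280 − 5p.
Set AD = SRAS: 4280 − 5p = 984 + 10p, so 3296 = 15p and p = 219.73.
Substituting into AD, y = 3181.33.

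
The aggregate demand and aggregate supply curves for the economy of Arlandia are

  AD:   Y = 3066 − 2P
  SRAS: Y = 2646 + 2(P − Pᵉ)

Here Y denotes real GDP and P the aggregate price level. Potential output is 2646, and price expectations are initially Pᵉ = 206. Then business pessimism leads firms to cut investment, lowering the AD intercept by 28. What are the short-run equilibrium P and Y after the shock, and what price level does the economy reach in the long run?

Short run: P = 201, Y = 2636. Long run: P = 196.

AD shifts left: new AD is Y = 3038 − 2P. With Pᵉ = 206, SRAS is Y = 2234 + 2P.
Short run: 3038 − 2P = 2234 + 2P gives 804 = 4P, so P = 201 and Y = 3038 − 2·201 = 2636.
Y = 2636 is below potential 2646; expectations adjust and SRAS shifts right until Y = 2646.
Long run: on the new AD curve, 2646 = 3038 − 2P gives P = 196.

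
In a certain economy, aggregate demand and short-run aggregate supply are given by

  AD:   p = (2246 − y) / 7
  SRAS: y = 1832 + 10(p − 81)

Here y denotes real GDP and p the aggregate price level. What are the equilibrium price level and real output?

p = 72, y = 1742

Write SRAS as y = 1832 + 10p − 810 = 1022 + 10p.
Rearrange AD to y = 2246 − 7p.
Set AD = SRAS: 2246 − 7p = 1022 + 10p, so 1224 = 17p and p = 72.
Then y = 2246 − 7·72 = 1742.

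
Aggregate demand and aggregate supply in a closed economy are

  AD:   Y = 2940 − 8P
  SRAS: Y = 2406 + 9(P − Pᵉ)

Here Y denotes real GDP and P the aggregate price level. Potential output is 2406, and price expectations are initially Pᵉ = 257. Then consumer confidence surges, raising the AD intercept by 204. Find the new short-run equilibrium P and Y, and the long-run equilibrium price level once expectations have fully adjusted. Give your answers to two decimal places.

AD shifts right: new AD is Y = 3144 − 8P. With Pᵉ = 257, SRAS is Y = 93 + 9P.
Short run: 3144 − 8P = 93 + 9P gives 3051 = 17P, so P = 179.47 and Y = 3144 − 8P = 1708.24.
Y = 1708.24 is below potential 2406; expectations adjust and SRAS shifts right until Y = 2406.
Long run: on the new AD curve, 2406 = 3144 − 8P gives P = 92.25.

Short run: P = 179.47, Y = 1708.24. Long run: P = 92.25.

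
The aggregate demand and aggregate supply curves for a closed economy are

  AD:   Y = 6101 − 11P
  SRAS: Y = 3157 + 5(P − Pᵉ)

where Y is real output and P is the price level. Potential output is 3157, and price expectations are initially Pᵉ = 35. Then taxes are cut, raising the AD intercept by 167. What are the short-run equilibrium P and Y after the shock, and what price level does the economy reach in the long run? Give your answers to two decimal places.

Short run: P = 205.38, Y = 4008.88. Long run: P = 282.82.

AD shifts right: new AD is Y = 6268 − 11P. With Pᵉ = 35, SRAS is Y = 2982 + 5P.
Short run: 6268 − 11P = 2982 + 5P gives 3286 = 16P, so P = 205.38 and Y = 6268 − 11P = 4008.88.
Y = 4008.88 is above potential 3157; expectations adjust and SRAS shifts left until Y = 3157.
Long run: on the new AD curve, 3157 = 6268 − 11P gives P = 282.82.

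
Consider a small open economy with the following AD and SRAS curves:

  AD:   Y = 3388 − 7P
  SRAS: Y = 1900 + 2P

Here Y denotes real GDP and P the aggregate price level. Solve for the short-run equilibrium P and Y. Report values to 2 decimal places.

Set AD = SRAS: 3388 − 7P = 1900 + 2P, so 1488 = 9P and P = 165.33.
Substituting into AD, Y = 3388 − 7P = 2230.67.

P = 165.33, Y = 2230.67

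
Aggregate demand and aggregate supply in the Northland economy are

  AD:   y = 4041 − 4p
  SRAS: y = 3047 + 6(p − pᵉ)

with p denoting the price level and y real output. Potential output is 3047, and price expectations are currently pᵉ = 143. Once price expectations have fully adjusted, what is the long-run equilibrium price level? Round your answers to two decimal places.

Long-run p = 248.50

Short run: with pᵉ = 143, SRAS is y = 2189 + 6p. Setting AD = SRAS gives 1852 = 10p, so p = 185.20 and y = 4041 − 4p = 3300.20.
Output 3300.20 is above potential 3047, so over time expected prices rise and SRAS shifts left until y returns to 3047.
Long run: y = 3047 on the AD curve gives 3047 = 4041 − 4p, so p = 248.50.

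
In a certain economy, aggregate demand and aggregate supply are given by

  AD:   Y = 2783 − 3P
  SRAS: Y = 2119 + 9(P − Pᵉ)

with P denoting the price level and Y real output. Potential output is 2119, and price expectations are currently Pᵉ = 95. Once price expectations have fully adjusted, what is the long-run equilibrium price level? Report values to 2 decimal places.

Short run: with Pᵉ = 95, SRAS is Y = 1264 + 9P. Setting AD = SRAS gives 1519 = 12P, so P = 126.58 and Y = 2783 − 3P = 2403.25.
Output 2403.25 is above potential 2119, so over time expected prices rise and SRAS shifts left until Y returns to 2119.
Long run: Y = 2119 on the AD curve gives 2119 = 2783 − 3P, so P = 221.33.

Long-run P = 221.33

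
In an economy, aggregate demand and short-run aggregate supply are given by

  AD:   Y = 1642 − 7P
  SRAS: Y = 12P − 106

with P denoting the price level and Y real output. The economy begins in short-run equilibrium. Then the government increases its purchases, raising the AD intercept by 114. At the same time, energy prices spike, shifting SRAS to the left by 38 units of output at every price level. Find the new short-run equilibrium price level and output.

After both shocks: AD is Y = 1756 − 7P and SRAS is Y = 12P − 144.
Setting them equal: 1900 = 19P, so P = 100.
Y = 1756 − 7·100 = 1056.

P = 100, Y = 1056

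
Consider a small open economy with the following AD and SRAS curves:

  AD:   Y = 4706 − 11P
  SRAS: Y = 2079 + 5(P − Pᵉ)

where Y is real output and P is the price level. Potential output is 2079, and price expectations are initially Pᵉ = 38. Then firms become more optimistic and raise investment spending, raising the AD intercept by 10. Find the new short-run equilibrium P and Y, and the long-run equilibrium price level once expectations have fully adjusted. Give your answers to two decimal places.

AD shifts right: new AD is Y = 4716 − 11P. With Pᵉ = 38, SRAS is Y = 1889 + 5P.
Short run: 4716 − 11P = 1889 + 5P gives 2827 = 16P, so P = 176.69 and Y = 4716 − 11P = 2772.44.
Y = 2772.44 is above potential 2079; expectations adjust and SRAS shifts left until Y = 2079.
Long run: on the new AD curve, 2079 = 4716 − 11P gives P = 239.73.

Short run: P = 176.69, Y = 2772.44. Long run: P = 239.73.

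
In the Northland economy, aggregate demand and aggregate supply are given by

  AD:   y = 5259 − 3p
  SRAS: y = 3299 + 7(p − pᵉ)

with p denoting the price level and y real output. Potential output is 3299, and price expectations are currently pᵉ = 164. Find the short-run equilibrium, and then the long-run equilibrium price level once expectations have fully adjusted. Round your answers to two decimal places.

Short run: with pᵉ = 164, SRAS is y = 2151 + 7p. Setting AD = SRAS gives 3108 = 10p, so p = 310.80 and y = 5259 − 3p = 4326.60.
Output 4326.60 is above potential 3299, so over time expected prices rise and SRAS shifts left until y returns to 3299.
Long run: y = 3299 on the AD curve gives 3299 = 5259 − 3p, so p = 653.33.

Short run: p = 310.80, y = 4326.60. Long run: p = 653.33.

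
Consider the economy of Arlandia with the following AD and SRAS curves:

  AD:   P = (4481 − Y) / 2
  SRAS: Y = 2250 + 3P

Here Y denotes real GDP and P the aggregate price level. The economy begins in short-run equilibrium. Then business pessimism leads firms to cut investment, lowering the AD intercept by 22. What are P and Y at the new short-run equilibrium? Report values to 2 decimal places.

This is a negative demand shock: AD shifts left.
New AD: Y = 4459 − 2P.
Set AD = SRAS: 4459 − 2P = 2250 + 3P, so 2209 = 5P and P = 441.80.
Substituting into AD, Y = 3575.40.

P = 441.80, Y = 3575.40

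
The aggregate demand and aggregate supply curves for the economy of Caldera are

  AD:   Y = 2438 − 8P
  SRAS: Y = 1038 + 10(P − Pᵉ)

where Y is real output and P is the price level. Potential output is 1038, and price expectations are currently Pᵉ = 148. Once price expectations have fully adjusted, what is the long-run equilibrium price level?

Long-run P = 175

Short run: with Pᵉ = 148, SRAS is Y = 10P − 442. Setting AD = SRAS gives 2880 = 18P, so P = 160 and Y = 2438 − 8·160 = 1158.
Output 1158 is above potential 1038, so over time expected prices rise and SRAS shifts left until Y returns to 1038.
Long run: Y = 1038 on the AD curve gives 1038 = 2438 − 8P, so P = 175.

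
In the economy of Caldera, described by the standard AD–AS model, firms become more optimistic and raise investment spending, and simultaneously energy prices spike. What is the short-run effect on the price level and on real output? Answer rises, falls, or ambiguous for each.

Price level: rises; output: ambiguous

The first event is a positive demand shock: AD shifts right, which by itself pushes P up and Y up.
The second is an adverse supply shock: SRAS shifts left, which by itself pushes P up and Y down.
Both shocks push P up, so P rises. The two shocks push Y in opposite directions, so the effect on Y is ambiguous.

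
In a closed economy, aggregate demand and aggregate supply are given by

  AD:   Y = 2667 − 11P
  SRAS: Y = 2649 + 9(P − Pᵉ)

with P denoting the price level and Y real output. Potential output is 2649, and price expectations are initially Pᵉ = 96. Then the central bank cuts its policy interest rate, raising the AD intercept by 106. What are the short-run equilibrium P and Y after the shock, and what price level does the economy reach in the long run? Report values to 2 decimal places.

AD shifts right: new AD is Y = 2773 − 11P. With Pᵉ = 96, SRAS is Y = 1785 + 9P.
Short run: 2773 − 11P = 1785 + 9P gives 988 = 20P, so P = 49.40 and Y = 2773 − 11P = 2229.60.
Y = 2229.60 is below potential 2649; expectations adjust and SRAS shifts right until Y = 2649.
Long run: on the new AD curve, 2649 = 2773 − 11P gives P = 11.27.

Short run: P = 49.40, Y = 2229.60. Long run: P = 11.27.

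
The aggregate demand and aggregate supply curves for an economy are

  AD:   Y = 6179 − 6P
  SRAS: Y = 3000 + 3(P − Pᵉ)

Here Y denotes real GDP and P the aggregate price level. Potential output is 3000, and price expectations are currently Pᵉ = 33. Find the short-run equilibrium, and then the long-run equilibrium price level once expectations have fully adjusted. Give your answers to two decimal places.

Short run: with Pᵉ = 33, SRAS is Y = 2901 + 3P. Setting AD = SRAS gives 3278 = 9P, so P = 364.22 and Y = 6179 − 6P = 3993.67.
Output 3993.67 is above potential 3000, so over time expected prices rise and SRAS shifts left until Y returns to 3000.
Long run: Y = 3000 on the AD curve gives 3000 = 6179 − 6P, so P = 529.83.

Short run: P = 364.22, Y = 3993.67. Long run: P = 529.83.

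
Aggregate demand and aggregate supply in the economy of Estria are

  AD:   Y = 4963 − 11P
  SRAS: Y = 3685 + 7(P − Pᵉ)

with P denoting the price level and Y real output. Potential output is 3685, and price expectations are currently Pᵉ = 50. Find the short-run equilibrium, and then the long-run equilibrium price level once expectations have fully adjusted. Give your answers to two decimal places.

Short run: P = 90.44, Y = 3968.11. Long run: P = 116.18.

Short run: with Pᵉ = 50, SRAS is Y = 3335 + 7P. Setting AD = SRAS gives 1628 = 18P, so P = 90.44 and Y = 4963 − 11P = 3968.11.
Output 3968.11 is above potential 3685, so over time expected prices rise and SRAS shifts left until Y returns to 3685.
Long run: Y = 3685 on the AD curve gives 3685 = 4963 − 11P, so P = 116.18.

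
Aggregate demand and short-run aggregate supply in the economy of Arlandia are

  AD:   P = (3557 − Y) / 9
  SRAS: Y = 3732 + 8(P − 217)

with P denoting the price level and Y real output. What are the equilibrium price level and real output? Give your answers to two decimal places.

Write SRAS as Y = 3732 + 8P − 1736 = 1996 + 8P.
Rearrange AD to Y = 3557 − 9P.
Set AD = SRAS: 3557 − 9P = 1996 + 8P, so 1561 = 17P and P = 91.82.
Substituting into AD, Y = 3557 − 9P = 2730.59.

P = 91.82, Y = 2730.59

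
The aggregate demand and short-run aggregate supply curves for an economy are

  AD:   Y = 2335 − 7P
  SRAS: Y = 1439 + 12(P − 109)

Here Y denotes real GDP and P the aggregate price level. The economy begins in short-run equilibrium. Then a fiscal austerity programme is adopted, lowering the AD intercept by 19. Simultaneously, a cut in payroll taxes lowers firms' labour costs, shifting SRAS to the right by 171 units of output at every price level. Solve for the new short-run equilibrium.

P = 106, Y = 1574

After both shocks: AD is Y = 2316 − 7P and SRAS is Y = 302 + 12P.
Setting them equal: 2014 = 19P, so P = 106.
Y = 2316 − 7·106 = 1574.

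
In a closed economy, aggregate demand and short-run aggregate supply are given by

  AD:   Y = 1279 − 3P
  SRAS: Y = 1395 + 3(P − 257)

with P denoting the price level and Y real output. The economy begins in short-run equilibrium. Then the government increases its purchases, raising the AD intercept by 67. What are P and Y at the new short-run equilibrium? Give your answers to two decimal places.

P = 120.33, Y = 985.00

This is a positive demand shock: AD shifts right.
New AD: Y = 1346 − 3P.
SRAS can be written Y = 624 + 3P.
Set AD = SRAS: 1346 − 3P = 624 + 3P, so 722 = 6P and P = 120.33.
Substituting into AD, Y = 985.00.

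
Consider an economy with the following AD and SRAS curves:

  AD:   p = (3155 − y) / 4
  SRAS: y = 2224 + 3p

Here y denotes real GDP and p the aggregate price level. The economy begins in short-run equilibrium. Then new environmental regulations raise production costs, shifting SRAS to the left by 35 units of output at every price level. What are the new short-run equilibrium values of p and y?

p = 138, y = 2603

This is a negative supply shock: SRAS shifts left.
New SRAS: y = 2189 + 3p.
Set AD = SRAS: 3155 − 4p = 2189 + 3p, so 966 = 7p and p = 138.
y = 3155 − 4·138 = 2603.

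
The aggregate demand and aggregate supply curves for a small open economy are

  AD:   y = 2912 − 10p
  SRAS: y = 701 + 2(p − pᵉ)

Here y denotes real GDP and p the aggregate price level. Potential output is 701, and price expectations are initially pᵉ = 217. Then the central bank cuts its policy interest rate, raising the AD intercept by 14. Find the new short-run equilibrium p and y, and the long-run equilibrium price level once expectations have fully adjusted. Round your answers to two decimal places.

Short run: p = 221.58, y = 710.17. Long run: p = 222.50.

AD shifts right: new AD is y = 2926 − 10p. With pᵉ = 217, SRAS is y = 267 + 2p.
Short run: 2926 − 10p = 267 + 2p gives 2659 = 12p, so p = 221.58 and y = 2926 − 10p = 710.17.
y = 710.17 is above potential 701; expectations adjust and SRAS shifts left until y = 701.
Long run: on the new AD curve, 701 = 2926 − 10p gives p = 222.50.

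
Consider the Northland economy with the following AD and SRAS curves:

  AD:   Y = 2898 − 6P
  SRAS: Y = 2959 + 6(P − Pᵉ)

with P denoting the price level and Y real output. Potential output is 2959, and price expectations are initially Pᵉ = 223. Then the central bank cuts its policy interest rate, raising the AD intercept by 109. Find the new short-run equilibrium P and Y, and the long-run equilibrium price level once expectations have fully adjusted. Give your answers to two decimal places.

AD shifts right: new AD is Y = 3007 − 6P. With Pᵉ = 223, SRAS is Y = 1621 + 6P.
Short run: 3007 − 6P = 1621 + 6P gives 1386 = 12P, so P = 115.50 and Y = 3007 − 6P = 2314.00.
Y = 2314.00 is below potential 2959; expectations adjust and SRAS shifts right until Y = 2959.
Long run: on the new AD curve, 2959 = 3007 − 6P gives P = 8.00.

Short run: P = 115.50, Y = 2314.00. Long run: P = 8.00.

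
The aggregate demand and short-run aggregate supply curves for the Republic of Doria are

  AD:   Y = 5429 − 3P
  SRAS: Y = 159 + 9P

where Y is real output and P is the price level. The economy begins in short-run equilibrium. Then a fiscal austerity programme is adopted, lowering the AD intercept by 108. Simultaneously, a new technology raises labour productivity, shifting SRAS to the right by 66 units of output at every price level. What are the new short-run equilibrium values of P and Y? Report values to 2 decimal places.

P = 424.67, Y = 4047.00

After both shocks: AD is Y = 5321 − 3P and SRAS is Y = 225 + 9P.
Setting them equal: 5096 = 12P, so P = 424.67.
Substituting into AD, Y = 4047.00.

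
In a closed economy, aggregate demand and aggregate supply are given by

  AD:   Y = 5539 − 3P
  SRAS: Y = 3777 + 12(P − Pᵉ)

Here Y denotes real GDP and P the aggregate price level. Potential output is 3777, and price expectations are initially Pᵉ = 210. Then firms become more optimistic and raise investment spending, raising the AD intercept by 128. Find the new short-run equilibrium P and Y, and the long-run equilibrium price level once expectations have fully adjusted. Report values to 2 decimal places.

AD shifts right: new AD is Y = 5667 − 3P. With Pᵉ = 210, SRAS is Y = 1257 + 12P.
Short run: 5667 − 3P = 1257 + 12P gives 4410 = 15P, so P = 294.00 and Y = 5667 − 3P = 4785.00.
Y = 4785.00 is above potential 3777; expectations adjust and SRAS shifts left until Y = 3777.
Long run: on the new AD curve, 3777 = 5667 − 3P gives P = 630.00.

Short run: P = 294.00, Y = 4785.00. Long run: P = 630.00.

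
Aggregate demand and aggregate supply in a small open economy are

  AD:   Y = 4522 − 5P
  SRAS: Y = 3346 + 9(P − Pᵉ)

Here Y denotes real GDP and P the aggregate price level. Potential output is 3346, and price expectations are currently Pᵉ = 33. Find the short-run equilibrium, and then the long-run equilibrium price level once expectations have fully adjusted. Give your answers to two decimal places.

Short run: P = 105.21, Y = 3995.93. Long run: P = 235.20.

Short run: with Pᵉ = 33, SRAS is Y = 3049 + 9P. Setting AD = SRAS gives 1473 = 14P, so P = 105.21 and Y = 4522 − 5P = 3995.93.
Output 3995.93 is above potential 3346, so over time expected prices rise and SRAS shifts left until Y returns to 3346.
Long run: Y = 3346 on the AD curve gives 3346 = 4522 − 5P, so P = 235.20.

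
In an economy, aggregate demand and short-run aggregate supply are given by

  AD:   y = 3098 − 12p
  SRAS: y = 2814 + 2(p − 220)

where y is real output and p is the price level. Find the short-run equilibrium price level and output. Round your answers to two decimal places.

p = 51.71, y = 2477.43

Write SRAS as y = 2814 + 2p − 440 = 2374 + 2p.
Set AD = SRAS: 3098 − 12p = 2374 + 2p, so 724 = 14p and p = 51.71.
Substituting into AD, y = 3098 − 12p = 2477.43.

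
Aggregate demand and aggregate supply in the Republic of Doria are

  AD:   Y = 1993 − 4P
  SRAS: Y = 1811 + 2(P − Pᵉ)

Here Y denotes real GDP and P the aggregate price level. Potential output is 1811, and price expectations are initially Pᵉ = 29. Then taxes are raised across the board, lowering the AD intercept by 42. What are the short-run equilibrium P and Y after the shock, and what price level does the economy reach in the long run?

AD shifts left: new AD is Y = 1951 − 4P. With Pᵉ = 29, SRAS is Y = 1753 + 2P.
Short run: 1951 − 4P = 1753 + 2P gives 198 = 6P, so P = 33 and Y = 1951 − 4·33 = 1819.
Y = 1819 is above potential 1811; expectations adjust and SRAS shifts left until Y = 1811.
Long run: on the new AD curve, 1811 = 1951 − 4P gives P = 35.

Short run: P = 33, Y = 1819. Long run: P = 35.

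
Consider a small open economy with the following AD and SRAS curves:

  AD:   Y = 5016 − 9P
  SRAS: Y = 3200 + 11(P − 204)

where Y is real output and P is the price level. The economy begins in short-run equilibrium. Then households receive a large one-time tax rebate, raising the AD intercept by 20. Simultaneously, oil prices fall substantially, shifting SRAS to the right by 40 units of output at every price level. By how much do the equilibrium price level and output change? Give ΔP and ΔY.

ΔP = -1, ΔY = +29

After both shocks: AD is Y = 5036 − 9P and SRAS is Y = 996 + 11P.
Setting them equal: 4040 = 20P, so P = 202.
Y = 5036 − 9·202 = 3218.
Initially P = 203, Y = 3189, so ΔP = -1 and ΔY = +29.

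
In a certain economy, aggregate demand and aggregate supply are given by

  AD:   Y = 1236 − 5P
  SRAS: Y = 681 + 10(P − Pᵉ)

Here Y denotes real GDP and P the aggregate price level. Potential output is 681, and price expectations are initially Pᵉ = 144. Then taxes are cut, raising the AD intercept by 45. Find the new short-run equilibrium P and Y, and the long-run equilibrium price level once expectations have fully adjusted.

AD shifts right: new AD is Y = 1281 − 5P. With Pᵉ = 144, SRAS is Y = 10P − 759.
Short run: 1281 − 5P = 10P − 759 gives 2040 = 15P, so P = 136 and Y = 1281 − 5·136 = 601.
Y = 601 is below potential 681; expectations adjust and SRAS shifts right until Y = 681.
Long run: on the new AD curve, 681 = 1281 − 5P gives P = 120.

Short run: P = 136, Y = 601. Long run: P = 120.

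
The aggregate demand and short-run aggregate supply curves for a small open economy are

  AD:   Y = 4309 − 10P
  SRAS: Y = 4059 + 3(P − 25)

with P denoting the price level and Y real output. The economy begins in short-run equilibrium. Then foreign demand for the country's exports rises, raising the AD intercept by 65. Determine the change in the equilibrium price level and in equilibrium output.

ΔP = +5, ΔY = +15

This is a positive demand shock: AD shifts right.
New AD: Y = 4374 − 10P.
SRAS can be written Y = 3984 + 3P.
Set AD = SRAS: 4374 − 10P = 3984 + 3P, so 390 = 13P and P = 30.
Y = 4374 − 10·30 = 4074.
Initially P = 25, Y = 4059, so ΔP = +5 and ΔY = +15.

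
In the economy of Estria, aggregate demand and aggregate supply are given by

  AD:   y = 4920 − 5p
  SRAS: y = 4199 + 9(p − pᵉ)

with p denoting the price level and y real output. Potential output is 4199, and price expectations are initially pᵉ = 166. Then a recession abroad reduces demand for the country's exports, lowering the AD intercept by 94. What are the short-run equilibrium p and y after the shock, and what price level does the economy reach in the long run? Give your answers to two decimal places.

Short run: p = 151.50, y = 4068.50. Long run: p = 125.40.

AD shifts left: new AD is y = 4826 − 5p. With pᵉ = 166, SRAS is y = 2705 + 9p.
Short run: 4826 − 5p = 2705 + 9p gives 2121 = 14p, so p = 151.50 and y = 4826 − 5p = 4068.50.
y = 4068.50 is below potential 4199; expectations adjust and SRAS shifts right until y = 4199.
Long run: on the new AD curve, 4199 = 4826 − 5p gives p = 125.40.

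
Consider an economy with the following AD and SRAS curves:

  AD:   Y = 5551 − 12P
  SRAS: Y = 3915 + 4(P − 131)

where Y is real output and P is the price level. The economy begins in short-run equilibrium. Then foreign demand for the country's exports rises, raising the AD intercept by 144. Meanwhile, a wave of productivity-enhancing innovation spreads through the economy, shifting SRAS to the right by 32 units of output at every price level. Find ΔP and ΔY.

After both shocks: AD is Y = 5695 − 12P and SRAS is Y = 3423 + 4P.
Setting them equal: 2272 = 16P, so P = 142.
Y = 5695 − 12·142 = 3991.
Initially P = 135, Y = 3931, so ΔP = +7 and ΔY = +60.

ΔP = +7, ΔY = +60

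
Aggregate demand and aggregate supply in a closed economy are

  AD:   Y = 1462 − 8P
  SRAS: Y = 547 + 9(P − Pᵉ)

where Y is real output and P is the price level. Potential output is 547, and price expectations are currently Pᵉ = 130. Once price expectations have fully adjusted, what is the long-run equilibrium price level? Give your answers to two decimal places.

Short run: with Pᵉ = 130, SRAS is Y = 9P − 623. Setting AD = SRAS gives 2085 = 17P, so P = 122.65 and Y = 1462 − 8P = 480.82.
Output 480.82 is below potential 547, so over time expected prices fall and SRAS shifts right until Y returns to 547.
Long run: Y = 547 on the AD curve gives 547 = 1462 − 8P, so P = 114.38.

Long-run P = 114.38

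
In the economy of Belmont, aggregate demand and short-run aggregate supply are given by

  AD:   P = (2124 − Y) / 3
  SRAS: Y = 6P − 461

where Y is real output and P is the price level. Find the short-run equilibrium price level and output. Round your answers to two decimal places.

Rearrange AD to Y = 2124 − 3P.
Set AD = SRAS: 2124 − 3P = 6P − 461, so 2585 = 9P and P = 287.22.
Substituting into AD, Y = 2124 − 3P = 1262.33.

P = 287.22, Y = 1262.33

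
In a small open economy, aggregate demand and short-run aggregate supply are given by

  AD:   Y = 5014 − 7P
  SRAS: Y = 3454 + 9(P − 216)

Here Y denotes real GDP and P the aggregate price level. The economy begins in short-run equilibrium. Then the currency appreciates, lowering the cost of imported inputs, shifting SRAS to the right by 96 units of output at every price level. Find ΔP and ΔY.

ΔP = -6, ΔY = +42

This is a positive supply shock: SRAS shifts right.
New SRAS: Y = 1606 + 9P.
Set AD = SRAS: 5014 − 7P = 1606 + 9P, so 3408 = 16P and P = 213.
Y = 5014 − 7·213 = 3523.
Initially P = 219, Y = 3481, so ΔP = -6 and ΔY = +42.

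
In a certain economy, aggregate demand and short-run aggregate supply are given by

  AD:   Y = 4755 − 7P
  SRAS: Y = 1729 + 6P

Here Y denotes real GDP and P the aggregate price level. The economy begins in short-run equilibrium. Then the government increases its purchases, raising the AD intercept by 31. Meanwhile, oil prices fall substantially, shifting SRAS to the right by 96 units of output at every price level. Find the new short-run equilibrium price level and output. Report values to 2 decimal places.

P = 227.77, Y = 3191.62

After both shocks: AD is Y = 4786 − 7P and SRAS is Y = 1825 + 6P.
Setting them equal: 2961 = 13P, so P = 227.77.
Substituting into AD, Y = 3191.62.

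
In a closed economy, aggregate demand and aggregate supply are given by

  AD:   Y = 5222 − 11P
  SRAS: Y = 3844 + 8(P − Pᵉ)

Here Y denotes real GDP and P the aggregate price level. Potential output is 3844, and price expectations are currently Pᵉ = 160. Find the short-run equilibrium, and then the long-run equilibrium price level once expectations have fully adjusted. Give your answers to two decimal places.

Short run: with Pᵉ = 160, SRAS is Y = 2564 + 8P. Setting AD = SRAS gives 2658 = 19P, so P = 139.89 and Y = 5222 − 11P = 3683.16.
Output 3683.16 is below potential 3844, so over time expected prices fall and SRAS shifts right until Y returns to 3844.
Long run: Y = 3844 on the AD curve gives 3844 = 5222 − 11P, so P = 125.27.

Short run: P = 139.89, Y = 3683.16. Long run: P = 125.27.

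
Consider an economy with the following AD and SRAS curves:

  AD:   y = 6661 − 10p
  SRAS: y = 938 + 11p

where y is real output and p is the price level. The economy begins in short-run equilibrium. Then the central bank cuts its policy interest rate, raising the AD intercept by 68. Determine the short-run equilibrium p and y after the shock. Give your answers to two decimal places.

This is a positive demand shock: AD shifts right.
New AD: y = 6729 − 10p.
Set AD = SRAS: 6729 − 10p = 938 + 11p, so 5791 = 21p and p = 275.76.
Substituting into AD, y = 3971.38.

p = 275.76, y = 3971.38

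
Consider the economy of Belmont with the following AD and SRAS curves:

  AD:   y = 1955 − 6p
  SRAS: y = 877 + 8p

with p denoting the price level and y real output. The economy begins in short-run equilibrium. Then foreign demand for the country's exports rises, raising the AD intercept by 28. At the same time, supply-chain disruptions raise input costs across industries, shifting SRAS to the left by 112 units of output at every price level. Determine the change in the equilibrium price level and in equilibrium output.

After both shocks: AD is y = 1983 − 6p and SRAS is y = 765 + 8p.
Setting them equal: 1218 = 14p, so p = 87.
y = 1983 − 6·87 = 1461.
Initially p = 77, y = 1493, so Δp = +10 and Δy = -32.

Δp = +10, Δy = -32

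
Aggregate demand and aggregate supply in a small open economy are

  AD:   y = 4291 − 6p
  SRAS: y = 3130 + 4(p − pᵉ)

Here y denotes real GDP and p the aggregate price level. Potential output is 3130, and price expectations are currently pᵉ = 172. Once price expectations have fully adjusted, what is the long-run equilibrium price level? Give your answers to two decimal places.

Short run: with pᵉ = 172, SRAS is y = 2442 + 4p. Setting AD = SRAS gives 1849 = 10p, so p = 184.90 and y = 4291 − 6p = 3181.60.
Output 3181.60 is above potential 3130, so over time expected prices rise and SRAS shifts left until y returns to 3130.
Long run: y = 3130 on the AD curve gives 3130 = 4291 − 6p, so p = 193.50.

Long-run p = 193.50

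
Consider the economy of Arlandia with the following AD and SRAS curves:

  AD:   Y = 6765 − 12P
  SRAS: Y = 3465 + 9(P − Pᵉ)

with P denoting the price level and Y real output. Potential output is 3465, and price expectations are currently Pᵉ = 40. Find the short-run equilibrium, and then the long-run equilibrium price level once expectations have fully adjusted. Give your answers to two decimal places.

Short run: with Pᵉ = 40, SRAS is Y = 3105 + 9P. Setting AD = SRAS gives 3660 = 21P, so P = 174.29 and Y = 6765 − 12P = 4673.57.
Output 4673.57 is above potential 3465, so over time expected prices rise and SRAS shifts left until Y returns to 3465.
Long run: Y = 3465 on the AD curve gives 3465 = 6765 − 12P, so P = 275.00.

Short run: P = 174.29, Y = 4673.57. Long run: P = 275.00.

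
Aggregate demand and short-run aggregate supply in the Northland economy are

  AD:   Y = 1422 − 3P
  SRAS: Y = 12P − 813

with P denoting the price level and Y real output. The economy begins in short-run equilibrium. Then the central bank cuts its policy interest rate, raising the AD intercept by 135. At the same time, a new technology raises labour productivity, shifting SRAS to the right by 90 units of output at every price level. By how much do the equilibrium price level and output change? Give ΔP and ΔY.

After both shocks: AD is Y = 1557 − 3P and SRAS is Y = 12P − 723.
Setting them equal: 2280 = 15P, so P = 152.
Y = 1557 − 3·152 = 1101.
Initially P = 149, Y = 975, so ΔP = +3 and ΔY = +126.

ΔP = +3, ΔY = +126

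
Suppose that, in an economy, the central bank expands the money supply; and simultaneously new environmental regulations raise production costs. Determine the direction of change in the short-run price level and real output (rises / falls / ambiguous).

The first event is a positive demand shock: AD shifts right, which by itself pushes P up and Y up.
The second is an adverse supply shock: SRAS shifts left, which by itself pushes P up and Y down.
Both shocks push P up, so P rises. The two shocks push Y in opposite directions, so the effect on Y is ambiguous.

Price level: rises; output: ambiguous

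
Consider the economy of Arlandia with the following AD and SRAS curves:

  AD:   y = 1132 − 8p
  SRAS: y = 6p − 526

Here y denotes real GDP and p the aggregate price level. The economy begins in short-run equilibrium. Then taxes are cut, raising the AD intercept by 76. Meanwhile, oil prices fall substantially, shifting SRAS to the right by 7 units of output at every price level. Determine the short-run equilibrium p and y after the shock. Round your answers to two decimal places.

After both shocks: AD is y = 1208 − 8p and SRAS is y = 6p − 519.
Setting them equal: 1727 = 14p, so p = 123.36.
Substituting into AD, y = 221.14.

p = 123.36, y = 221.14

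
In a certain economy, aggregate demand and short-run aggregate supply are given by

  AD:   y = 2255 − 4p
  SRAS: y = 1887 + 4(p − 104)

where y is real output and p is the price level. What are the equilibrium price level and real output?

p = 98, y = 1863

Write SRAS as y = 1887 + 4p − 416 = 1471 + 4p.
Set AD = SRAS: 2255 − 4p = 1471 + 4p, so 784 = 8p and p = 98.
Then y = 2255 − 4·98 = 1863.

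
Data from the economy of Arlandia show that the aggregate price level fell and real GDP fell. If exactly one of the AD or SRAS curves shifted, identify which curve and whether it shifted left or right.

P fell and Y fell. An AD shift moves P and Y in the same direction; an SRAS shift moves them in opposite directions.
Here P and Y moved in the same direction, so the AD curve shifted.
Since Y fell, AD shifted left.

AD shifted left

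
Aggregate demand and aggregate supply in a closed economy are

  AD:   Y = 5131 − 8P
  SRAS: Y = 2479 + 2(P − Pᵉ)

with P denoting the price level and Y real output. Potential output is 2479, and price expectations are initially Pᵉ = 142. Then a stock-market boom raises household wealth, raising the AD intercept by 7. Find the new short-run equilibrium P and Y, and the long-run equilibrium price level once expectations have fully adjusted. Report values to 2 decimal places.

AD shifts right: new AD is Y = 5138 − 8P. With Pᵉ = 142, SRAS is Y = 2195 + 2P.
Short run: 5138 − 8P = 2195 + 2P gives 2943 = 10P, so P = 294.30 and Y = 5138 − 8P = 2783.60.
Y = 2783.60 is above potential 2479; expectations adjust and SRAS shifts left until Y = 2479.
Long run: on the new AD curve, 2479 = 5138 − 8P gives P = 332.38.

Short run: P = 294.30, Y = 2783.60. Long run: P = 332.38.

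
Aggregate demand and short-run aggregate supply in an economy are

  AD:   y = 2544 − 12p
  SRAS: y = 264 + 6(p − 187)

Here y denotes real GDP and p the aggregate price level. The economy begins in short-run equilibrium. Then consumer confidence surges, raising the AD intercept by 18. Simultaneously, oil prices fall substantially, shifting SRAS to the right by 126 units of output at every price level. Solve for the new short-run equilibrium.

p = 183, y = 366

After both shocks: AD is y = 2562 − 12p and SRAS is y = 6p − 732.
Setting them equal: 3294 = 18p, so p = 183.
y = 2562 − 12·183 = 366.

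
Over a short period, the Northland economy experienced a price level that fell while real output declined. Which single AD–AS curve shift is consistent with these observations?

AD shifted left

P fell and Y fell. An AD shift moves P and Y in the same direction; an SRAS shift moves them in opposite directions.
Here P and Y moved in the same direction, so the AD curve shifted.
Since Y fell, AD shifted left.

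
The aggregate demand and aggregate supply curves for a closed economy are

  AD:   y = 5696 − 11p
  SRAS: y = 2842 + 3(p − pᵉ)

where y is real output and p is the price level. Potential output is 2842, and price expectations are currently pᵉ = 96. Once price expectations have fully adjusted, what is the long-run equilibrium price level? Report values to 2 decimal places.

Short run: with pᵉ = 96, SRAS is y = 2554 + 3p. Setting AD = SRAS gives 3142 = 14p, so p = 224.43 and y = 5696 − 11p = 3227.29.
Output 3227.29 is above potential 2842, so over time expected prices rise and SRAS shifts left until y returns to 2842.
Long run: y = 2842 on the AD curve gives 2842 = 5696 − 11p, so p = 259.45.

Long-run p = 259.45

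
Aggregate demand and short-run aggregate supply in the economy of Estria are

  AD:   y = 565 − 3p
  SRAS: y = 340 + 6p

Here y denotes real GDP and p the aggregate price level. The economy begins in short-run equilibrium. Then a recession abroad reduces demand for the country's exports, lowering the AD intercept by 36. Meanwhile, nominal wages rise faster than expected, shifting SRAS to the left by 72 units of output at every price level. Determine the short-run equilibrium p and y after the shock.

p = 29, y = 442

After both shocks: AD is y = 529 − 3p and SRAS is y = 268 + 6p.
Setting them equal: 261 = 9p, so p = 29.
y = 529 − 3·29 = 442.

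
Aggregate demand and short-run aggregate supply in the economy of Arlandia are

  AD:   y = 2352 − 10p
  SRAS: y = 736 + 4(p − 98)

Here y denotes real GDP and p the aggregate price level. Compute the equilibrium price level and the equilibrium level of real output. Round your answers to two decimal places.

p = 143.43, y = 917.71

Write SRAS as y = 736 + 4p − 392 = 344 + 4p.
Set AD = SRAS: 2352 − 10p = 344 + 4p, so 2008 = 14p and p = 143.43.
Substituting into AD, y = 2352 − 10p = 917.71.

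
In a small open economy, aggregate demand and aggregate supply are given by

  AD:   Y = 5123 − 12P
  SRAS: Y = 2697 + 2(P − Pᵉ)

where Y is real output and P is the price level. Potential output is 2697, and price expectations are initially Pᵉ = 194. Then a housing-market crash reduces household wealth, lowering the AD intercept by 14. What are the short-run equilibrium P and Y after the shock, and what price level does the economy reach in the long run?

AD shifts left: new AD is Y = 5109 − 12P. With Pᵉ = 194, SRAS is Y = 2309 + 2P.
Short run: 5109 − 12P = 2309 + 2P gives 2800 = 14P, so P = 200 and Y = 5109 − 12·200 = 2709.
Y = 2709 is above potential 2697; expectations adjust and SRAS shifts left until Y = 2697.
Long run: on the new AD curve, 2697 = 5109 − 12P gives P = 201.

Short run: P = 200, Y = 2709. Long run: P = 201.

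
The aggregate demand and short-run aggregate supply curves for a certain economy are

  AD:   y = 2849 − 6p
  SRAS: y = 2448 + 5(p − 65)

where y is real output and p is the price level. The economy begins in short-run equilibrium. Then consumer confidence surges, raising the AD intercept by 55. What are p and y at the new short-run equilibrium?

This is a positive demand shock: AD shifts right.
New AD: y = 2904 − 6p.
SRAS can be written y = 2123 + 5p.
Set AD = SRAS: 2904 − 6p = 2123 + 5p, so 781 = 11p and p = 71.
y = 2904 − 6·71 = 2478.

p = 71, y = 2478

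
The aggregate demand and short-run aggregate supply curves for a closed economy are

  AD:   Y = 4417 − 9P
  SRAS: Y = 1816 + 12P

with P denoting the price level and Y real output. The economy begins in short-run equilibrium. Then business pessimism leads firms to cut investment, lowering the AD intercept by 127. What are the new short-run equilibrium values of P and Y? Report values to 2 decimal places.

P = 117.81, Y = 3229.71

This is a negative demand shock: AD shifts left.
New AD: Y = 4290 − 9P.
Set AD = SRAS: 4290 − 9P = 1816 + 12P, so 2474 = 21P and P = 117.81.
Substituting into AD, Y = 3229.71.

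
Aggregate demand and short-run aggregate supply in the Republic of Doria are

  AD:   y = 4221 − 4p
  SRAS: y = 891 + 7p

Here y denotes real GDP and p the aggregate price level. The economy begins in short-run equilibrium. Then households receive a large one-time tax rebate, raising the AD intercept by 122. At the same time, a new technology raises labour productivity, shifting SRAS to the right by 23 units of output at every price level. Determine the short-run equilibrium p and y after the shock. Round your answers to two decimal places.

p = 311.73, y = 3096.09

After both shocks: AD is y = 4343 − 4p and SRAS is y = 914 + 7p.
Setting them equal: 3429 = 11p, so p = 311.73.
Substituting into AD, y = 3096.09.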